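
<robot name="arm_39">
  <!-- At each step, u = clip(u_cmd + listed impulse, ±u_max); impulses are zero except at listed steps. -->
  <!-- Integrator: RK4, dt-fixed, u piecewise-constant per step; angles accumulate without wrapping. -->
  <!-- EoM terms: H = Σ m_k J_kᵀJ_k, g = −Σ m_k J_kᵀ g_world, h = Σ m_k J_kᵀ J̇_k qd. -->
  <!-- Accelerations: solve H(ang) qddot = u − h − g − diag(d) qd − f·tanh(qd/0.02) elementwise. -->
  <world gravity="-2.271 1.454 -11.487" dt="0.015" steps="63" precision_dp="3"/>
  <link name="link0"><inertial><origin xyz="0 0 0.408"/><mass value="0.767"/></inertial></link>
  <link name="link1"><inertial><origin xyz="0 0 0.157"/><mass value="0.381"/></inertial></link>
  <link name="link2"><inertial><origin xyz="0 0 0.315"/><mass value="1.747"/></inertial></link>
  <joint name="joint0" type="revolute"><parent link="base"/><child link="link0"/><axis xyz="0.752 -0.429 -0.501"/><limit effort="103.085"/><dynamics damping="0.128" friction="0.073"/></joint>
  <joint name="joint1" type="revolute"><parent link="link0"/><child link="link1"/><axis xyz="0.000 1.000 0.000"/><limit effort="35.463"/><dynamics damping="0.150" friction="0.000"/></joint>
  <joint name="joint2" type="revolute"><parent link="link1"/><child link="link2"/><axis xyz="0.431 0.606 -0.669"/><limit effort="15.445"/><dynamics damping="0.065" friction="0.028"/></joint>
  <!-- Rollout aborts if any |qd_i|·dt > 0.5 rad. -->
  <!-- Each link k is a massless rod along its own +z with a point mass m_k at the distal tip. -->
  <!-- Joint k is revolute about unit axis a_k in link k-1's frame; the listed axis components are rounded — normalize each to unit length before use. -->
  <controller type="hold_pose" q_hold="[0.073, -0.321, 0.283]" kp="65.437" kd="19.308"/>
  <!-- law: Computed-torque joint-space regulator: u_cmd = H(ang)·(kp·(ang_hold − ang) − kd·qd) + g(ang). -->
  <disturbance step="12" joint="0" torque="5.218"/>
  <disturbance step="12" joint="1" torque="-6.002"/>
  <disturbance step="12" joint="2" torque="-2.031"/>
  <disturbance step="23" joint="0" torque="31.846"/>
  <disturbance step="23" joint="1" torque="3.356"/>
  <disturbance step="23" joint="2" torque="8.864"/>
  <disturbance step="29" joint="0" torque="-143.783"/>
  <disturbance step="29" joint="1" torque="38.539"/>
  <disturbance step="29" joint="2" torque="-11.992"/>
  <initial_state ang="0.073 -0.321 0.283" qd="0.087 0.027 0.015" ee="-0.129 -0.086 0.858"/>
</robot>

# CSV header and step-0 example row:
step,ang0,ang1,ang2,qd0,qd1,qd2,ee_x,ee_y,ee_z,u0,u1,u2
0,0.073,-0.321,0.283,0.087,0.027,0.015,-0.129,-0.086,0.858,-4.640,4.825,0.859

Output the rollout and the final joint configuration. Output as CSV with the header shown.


step,ang0,ang1,ang2,qd0,qd1,qd2,ee_x,ee_y,ee_z,u0,u1,u2
1,0.074,-0.321,0.283,0.060,0.017,0.013,-0.129,-0.087,0.858,-4.229,4.746,0.909
2,0.075,-0.320,0.283,0.039,0.009,0.012,-0.129,-0.087,0.858,-3.915,4.685,0.947
3,0.075,-0.320,0.284,0.025,0.004,0.010,-0.130,-0.088,0.858,-3.675,4.639,0.975
4,0.076,-0.320,0.284,0.014,0.001,0.007,-0.130,-0.088,0.858,-3.496,4.603,0.997
5,0.076,-0.320,0.284,0.007,-0.001,0.004,-0.130,-0.088,0.858,-3.364,4.576,1.012
6,0.076,-0.320,0.284,0.002,-0.001,0.001,-0.130,-0.088,0.858,-3.269,4.556,1.023
7,0.076,-0.320,0.284,-0.001,-0.001,-0.000,-0.130,-0.088,0.858,-3.200,4.540,1.031
8,0.076,-0.320,0.284,-0.003,-0.001,-0.002,-0.130,-0.088,0.858,-3.150,4.528,1.036
9,0.076,-0.320,0.284,-0.005,-0.001,-0.002,-0.130,-0.088,0.858,-3.114,4.519,1.039
10,0.076,-0.320,0.284,-0.006,-0.000,-0.003,-0.130,-0.088,0.858,-3.087,4.512,1.042
11,0.076,-0.320,0.284,-0.006,-0.000,-0.003,-0.130,-0.088,0.858,-3.067,4.507,1.043
12,0.075,-0.320,0.284,-0.006,-0.000,-0.003,-0.130,-0.088,0.858,2.165,-1.499,-0.986
13,0.075,-0.322,0.284,-0.004,-0.225,-0.012,-0.130,-0.088,0.857,-4.599,6.295,1.654
14,0.075,-0.325,0.283,-0.004,-0.156,-0.011,-0.132,-0.087,0.857,-4.219,5.875,1.514
15,0.075,-0.327,0.283,-0.005,-0.106,-0.009,-0.133,-0.087,0.857,-3.929,5.555,1.407
16,0.075,-0.328,0.283,-0.005,-0.069,-0.006,-0.133,-0.087,0.857,-3.707,5.310,1.325
17,0.075,-0.329,0.283,-0.005,-0.041,-0.005,-0.133,-0.087,0.857,-3.537,5.123,1.263
18,0.075,-0.330,0.283,-0.005,-0.021,-0.004,-0.134,-0.087,0.857,-3.407,4.980,1.215
19,0.075,-0.330,0.283,-0.005,-0.006,-0.003,-0.134,-0.087,0.857,-3.308,4.870,1.179
20,0.075,-0.330,0.283,-0.005,0.005,-0.002,-0.134,-0.087,0.857,-3.232,4.787,1.151
21,0.075,-0.330,0.283,-0.005,0.013,-0.002,-0.134,-0.087,0.857,-3.174,4.722,1.130
22,0.075,-0.329,0.283,-0.005,0.018,-0.002,-0.133,-0.087,0.857,-3.130,4.673,1.114
23,0.075,-0.329,0.283,-0.005,0.021,-0.001,-0.133,-0.087,0.857,28.750,7.991,9.965
24,0.080,-0.324,0.283,0.649,0.711,0.028,-0.133,-0.090,0.857,-12.572,3.581,-1.568
25,0.088,-0.315,0.283,0.444,0.490,0.048,-0.132,-0.095,0.857,-10.315,3.748,-0.970
26,0.093,-0.308,0.284,0.294,0.330,0.052,-0.131,-0.098,0.857,-8.586,3.888,-0.506
27,0.097,-0.304,0.285,0.185,0.215,0.045,-0.131,-0.101,0.857,-7.261,4.000,-0.148
28,0.099,-0.302,0.286,0.106,0.133,0.032,-0.131,-0.102,0.857,-6.245,4.090,0.129
29,0.100,-0.300,0.286,0.048,0.074,0.020,-0.130,-0.103,0.857,-103.085,35.463,-11.650
30,0.106,-0.263,0.218,0.718,5.177,-9.548,-0.126,-0.095,0.860,24.327,-5.054,3.896
31,0.112,-0.200,0.102,0.139,3.031,-5.609,-0.120,-0.082,0.865,17.760,-2.627,2.759
32,0.112,-0.165,0.038,-0.142,1.566,-2.937,-0.115,-0.073,0.867,12.706,-0.895,2.234
33,0.109,-0.149,0.006,-0.236,0.697,-1.358,-0.111,-0.067,0.868,8.890,0.362,1.990
34,0.105,-0.142,-0.008,-0.243,0.208,-0.472,-0.109,-0.063,0.869,6.029,1.286,1.868
35,0.102,-0.141,-0.011,-0.211,-0.051,-0.004,-0.108,-0.061,0.869,3.877,1.976,1.802
36,0.099,-0.142,-0.010,-0.156,-0.147,0.168,-0.107,-0.059,0.869,2.246,2.499,1.770
37,0.097,-0.145,-0.006,-0.108,-0.195,0.253,-0.107,-0.059,0.869,1.004,2.898,1.748
38,0.096,-0.148,-0.002,-0.070,-0.220,0.300,-0.107,-0.058,0.869,0.055,3.204,1.729
39,0.095,-0.151,0.002,-0.041,-0.233,0.325,-0.108,-0.058,0.869,-0.669,3.439,1.712
40,0.095,-0.155,0.007,-0.020,-0.240,0.341,-0.108,-0.059,0.869,-1.222,3.619,1.697
41,0.094,-0.159,0.013,-0.006,-0.247,0.357,-0.109,-0.059,0.869,-1.637,3.759,1.682
42,0.094,-0.162,0.018,0.001,-0.255,0.374,-0.110,-0.060,0.868,-1.946,3.867,1.668
43,0.094,-0.166,0.024,0.005,-0.261,0.388,-0.111,-0.061,0.868,-2.176,3.951,1.654
44,0.095,-0.170,0.030,0.007,-0.263,0.396,-0.111,-0.062,0.868,-2.350,4.016,1.640
45,0.095,-0.174,0.035,0.008,-0.263,0.398,-0.112,-0.062,0.868,-2.482,4.067,1.627
46,0.095,-0.178,0.041,0.008,-0.260,0.397,-0.113,-0.063,0.867,-2.584,4.108,1.614
47,0.095,-0.182,0.047,0.007,-0.255,0.392,-0.114,-0.064,0.867,-2.662,4.141,1.602
48,0.095,-0.186,0.053,0.007,-0.250,0.386,-0.114,-0.065,0.867,-2.724,4.169,1.589
49,0.095,-0.189,0.059,0.006,-0.243,0.378,-0.115,-0.066,0.867,-2.772,4.191,1.577
50,0.095,-0.193,0.064,0.005,-0.236,0.369,-0.116,-0.067,0.867,-2.812,4.210,1.565
51,0.095,-0.196,0.070,0.004,-0.229,0.359,-0.117,-0.067,0.866,-2.844,4.226,1.554
52,0.095,-0.200,0.075,0.003,-0.221,0.349,-0.117,-0.068,0.866,-2.870,4.240,1.542
53,0.095,-0.203,0.080,0.002,-0.214,0.338,-0.118,-0.069,0.866,-2.892,4.252,1.531
54,0.095,-0.206,0.085,0.001,-0.206,0.328,-0.118,-0.070,0.866,-2.910,4.263,1.521
55,0.095,-0.209,0.090,0.000,-0.199,0.317,-0.119,-0.070,0.865,-2.926,4.273,1.510
56,0.095,-0.212,0.095,-0.001,-0.192,0.307,-0.120,-0.071,0.865,-2.940,4.282,1.500
57,0.095,-0.215,0.099,-0.002,-0.185,0.297,-0.120,-0.072,0.865,-2.953,4.290,1.491
58,0.095,-0.217,0.103,-0.002,-0.178,0.287,-0.121,-0.072,0.865,-2.963,4.297,1.481
59,0.095,-0.220,0.108,-0.003,-0.172,0.278,-0.121,-0.073,0.865,-2.973,4.304,1.472
60,0.095,-0.223,0.112,-0.004,-0.165,0.268,-0.121,-0.073,0.864,-2.981,4.311,1.463
61,0.095,-0.225,0.116,-0.005,-0.159,0.259,-0.122,-0.074,0.864,-2.989,4.317,1.454
62,0.095,-0.227,0.119,-0.005,-0.153,0.251,-0.122,-0.074,0.864,-2.996,4.322,1.446
63,0.095,-0.230,0.123,-0.006,-0.148,0.242,-0.123,-0.075,0.864,,,
# final ang (rad): 0.095 -0.230 0.123


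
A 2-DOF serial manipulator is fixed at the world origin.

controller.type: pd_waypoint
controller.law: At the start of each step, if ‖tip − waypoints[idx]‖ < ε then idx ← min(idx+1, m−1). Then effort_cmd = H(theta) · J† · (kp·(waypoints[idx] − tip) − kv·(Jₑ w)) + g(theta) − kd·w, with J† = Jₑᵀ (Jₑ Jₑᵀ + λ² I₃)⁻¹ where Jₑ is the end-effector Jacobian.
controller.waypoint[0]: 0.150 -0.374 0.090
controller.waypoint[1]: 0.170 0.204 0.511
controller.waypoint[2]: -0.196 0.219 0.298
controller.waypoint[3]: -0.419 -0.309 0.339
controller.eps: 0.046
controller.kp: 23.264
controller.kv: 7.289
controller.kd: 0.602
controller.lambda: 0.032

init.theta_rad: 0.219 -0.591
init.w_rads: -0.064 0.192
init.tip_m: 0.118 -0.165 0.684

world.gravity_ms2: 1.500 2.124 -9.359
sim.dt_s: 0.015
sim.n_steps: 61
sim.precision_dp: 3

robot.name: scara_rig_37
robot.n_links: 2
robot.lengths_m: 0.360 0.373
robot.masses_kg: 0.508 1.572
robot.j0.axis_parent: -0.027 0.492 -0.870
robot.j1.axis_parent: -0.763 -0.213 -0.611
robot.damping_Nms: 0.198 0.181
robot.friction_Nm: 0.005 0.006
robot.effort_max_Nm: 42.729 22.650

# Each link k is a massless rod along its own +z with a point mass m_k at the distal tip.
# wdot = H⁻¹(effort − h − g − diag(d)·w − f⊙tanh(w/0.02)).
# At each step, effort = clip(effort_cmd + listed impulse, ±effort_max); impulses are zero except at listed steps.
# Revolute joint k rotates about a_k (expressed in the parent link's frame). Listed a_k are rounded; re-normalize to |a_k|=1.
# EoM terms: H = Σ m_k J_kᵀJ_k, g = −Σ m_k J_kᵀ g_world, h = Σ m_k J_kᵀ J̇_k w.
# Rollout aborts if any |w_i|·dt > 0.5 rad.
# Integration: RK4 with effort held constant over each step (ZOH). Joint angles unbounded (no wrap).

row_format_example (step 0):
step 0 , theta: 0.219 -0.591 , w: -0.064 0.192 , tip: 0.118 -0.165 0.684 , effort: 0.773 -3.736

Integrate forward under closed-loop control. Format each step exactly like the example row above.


step 1 , theta: 0.216 -0.594 , w: -0.348 -0.541 , tip: 0.118 -0.165 0.684 , effort: 0.711 -2.717
step 2 , theta: 0.210 -0.606 , w: -0.475 -1.066 , tip: 0.118 -0.167 0.682 , effort: 0.537 -1.905
step 3 , theta: 0.202 -0.625 , w: -0.533 -1.462 , tip: 0.119 -0.171 0.680 , effort: 0.321 -1.232
step 4 , theta: 0.194 -0.649 , w: -0.564 -1.771 , tip: 0.120 -0.176 0.677 , effort: 0.093 -0.658
step 5 , theta: 0.185 -0.677 , w: -0.588 -2.019 , tip: 0.122 -0.181 0.673 , effort: -0.136 -0.157
step 6 , theta: 0.176 -0.709 , w: -0.617 -2.223 , tip: 0.124 -0.187 0.668 , effort: -0.363 0.292
step 7 , theta: 0.167 -0.744 , w: -0.659 -2.396 , tip: 0.127 -0.193 0.663 , effort: -0.588 0.701
step 8 , theta: 0.157 -0.781 , w: -0.721 -2.547 , tip: 0.131 -0.200 0.657 , effort: -0.809 1.081
step 9 , theta: 0.145 -0.820 , w: -0.804 -2.679 , tip: 0.135 -0.206 0.651 , effort: -1.009 1.436
step 10 , theta: 0.132 -0.861 , w: -0.893 -2.789 , tip: 0.139 -0.212 0.644 , effort: -1.145 1.765
step 11 , theta: 0.119 -0.903 , w: -0.944 -2.854 , tip: 0.144 -0.217 0.637 , effort: -1.153 2.050
step 12 , theta: 0.105 -0.946 , w: -0.885 -2.841 , tip: 0.149 -0.222 0.629 , effort: -1.020 2.267
step 13 , theta: 0.093 -0.988 , w: -0.673 -2.735 , tip: 0.155 -0.226 0.622 , effort: -0.845 2.413
step 14 , theta: 0.086 -1.027 , w: -0.361 -2.576 , tip: 0.161 -0.230 0.614 , effort: -0.729 2.517
step 15 , theta: 0.083 -1.065 , w: -0.041 -2.418 , tip: 0.167 -0.234 0.606 , effort: -0.684 2.615
step 16 , theta: 0.084 -1.100 , w: 0.231 -2.292 , tip: 0.174 -0.238 0.599 , effort: -0.678 2.723
step 17 , theta: 0.089 -1.134 , w: 0.452 -2.195 , tip: 0.180 -0.242 0.591 , effort: -0.692 2.842
step 18 , theta: 0.098 -1.166 , w: 0.626 -2.122 , tip: 0.186 -0.246 0.583 , effort: -0.716 2.965
step 19 , theta: 0.108 -1.197 , w: 0.765 -2.067 , tip: 0.192 -0.250 0.575 , effort: -0.741 3.089
step 20 , theta: 0.120 -1.228 , w: 0.875 -2.023 , tip: 0.198 -0.254 0.567 , effort: -0.766 3.211
step 21 , theta: 0.134 -1.258 , w: 0.964 -1.987 , tip: 0.204 -0.258 0.559 , effort: -0.789 3.328
step 22 , theta: 0.149 -1.287 , w: 1.036 -1.955 , tip: 0.210 -0.263 0.550 , effort: -0.810 3.440
step 23 , theta: 0.165 -1.317 , w: 1.094 -1.926 , tip: 0.215 -0.267 0.542 , effort: -0.830 3.545
step 24 , theta: 0.182 -1.345 , w: 1.142 -1.899 , tip: 0.220 -0.271 0.533 , effort: -0.847 3.644
step 25 , theta: 0.200 -1.373 , w: 1.182 -1.873 , tip: 0.225 -0.276 0.525 , effort: -0.862 3.736
step 26 , theta: 0.218 -1.401 , w: 1.213 -1.848 , tip: 0.230 -0.280 0.516 , effort: -0.876 3.822
step 27 , theta: 0.236 -1.429 , w: 1.239 -1.822 , tip: 0.234 -0.284 0.507 , effort: -0.888 3.901
step 28 , theta: 0.255 -1.456 , w: 1.260 -1.796 , tip: 0.238 -0.289 0.498 , effort: -0.898 3.974
step 29 , theta: 0.274 -1.483 , w: 1.276 -1.770 , tip: 0.242 -0.293 0.489 , effort: -0.908 4.041
step 30 , theta: 0.293 -1.509 , w: 1.288 -1.743 , tip: 0.246 -0.297 0.480 , effort: -0.916 4.103
step 31 , theta: 0.312 -1.535 , w: 1.297 -1.716 , tip: 0.249 -0.301 0.471 , effort: -0.922 4.159
step 32 , theta: 0.332 -1.561 , w: 1.302 -1.688 , tip: 0.252 -0.305 0.463 , effort: -0.928 4.209
step 33 , theta: 0.351 -1.586 , w: 1.305 -1.660 , tip: 0.255 -0.309 0.454 , effort: -0.933 4.255
step 34 , theta: 0.371 -1.610 , w: 1.306 -1.632 , tip: 0.257 -0.314 0.445 , effort: -0.937 4.296
step 35 , theta: 0.391 -1.635 , w: 1.304 -1.603 , tip: 0.259 -0.317 0.436 , effort: -0.940 4.332
step 36 , theta: 0.410 -1.658 , w: 1.300 -1.573 , tip: 0.261 -0.321 0.428 , effort: -0.941 4.364
step 37 , theta: 0.430 -1.682 , w: 1.294 -1.544 , tip: 0.263 -0.325 0.419 , effort: -0.942 4.392
step 38 , theta: 0.449 -1.705 , w: 1.287 -1.514 , tip: 0.264 -0.329 0.411 , effort: -0.943 4.417
step 39 , theta: 0.468 -1.727 , w: 1.278 -1.483 , tip: 0.265 -0.332 0.402 , effort: -0.942 4.437
step 40 , theta: 0.487 -1.749 , w: 1.268 -1.453 , tip: 0.266 -0.336 0.394 , effort: -0.940 4.455
step 41 , theta: 0.506 -1.771 , w: 1.257 -1.423 , tip: 0.267 -0.339 0.386 , effort: -0.938 4.469
step 42 , theta: 0.525 -1.792 , w: 1.244 -1.392 , tip: 0.267 -0.343 0.378 , effort: -0.935 4.480
step 43 , theta: 0.544 -1.813 , w: 1.230 -1.362 , tip: 0.268 -0.346 0.371 , effort: -0.931 4.489
step 44 , theta: 0.562 -1.833 , w: 1.216 -1.331 , tip: 0.268 -0.349 0.363 , effort: -0.926 4.495
step 45 , theta: 0.580 -1.852 , w: 1.201 -1.301 , tip: 0.268 -0.352 0.355 , effort: -0.921 4.499
step 46 , theta: 0.598 -1.872 , w: 1.185 -1.271 , tip: 0.268 -0.355 0.348 , effort: -0.915 4.501
step 47 , theta: 0.616 -1.891 , w: 1.168 -1.241 , tip: 0.268 -0.358 0.341 , effort: -0.908 4.501
step 48 , theta: 0.633 -1.909 , w: 1.151 -1.211 , tip: 0.267 -0.361 0.334 , effort: -0.901 4.499
step 49 , theta: 0.650 -1.927 , w: 1.133 -1.181 , tip: 0.267 -0.363 0.327 , effort: -0.893 4.496
step 50 , theta: 0.667 -1.944 , w: 1.115 -1.152 , tip: 0.266 -0.366 0.321 , effort: -0.885 4.491
step 51 , theta: 0.684 -1.961 , w: 1.096 -1.124 , tip: 0.265 -0.368 0.314 , effort: -0.876 4.485
step 52 , theta: 0.700 -1.978 , w: 1.078 -1.095 , tip: 0.265 -0.371 0.308 , effort: -0.866 4.478
step 53 , theta: 0.716 -1.994 , w: 1.058 -1.067 , tip: 0.264 -0.373 0.302 , effort: -0.857 4.471
step 54 , theta: 0.732 -2.010 , w: 1.039 -1.040 , tip: 0.263 -0.375 0.296 , effort: -0.846 4.462
step 55 , theta: 0.747 -2.026 , w: 1.020 -1.013 , tip: 0.262 -0.377 0.290 , effort: -0.836 4.453
step 56 , theta: 0.762 -2.041 , w: 1.000 -0.987 , tip: 0.261 -0.379 0.284 , effort: -0.825 4.443
step 57 , theta: 0.777 -2.055 , w: 0.981 -0.961 , tip: 0.259 -0.381 0.279 , effort: -0.814 4.432
step 58 , theta: 0.792 -2.069 , w: 0.961 -0.936 , tip: 0.258 -0.383 0.273 , effort: -0.803 4.421
step 59 , theta: 0.806 -2.083 , w: 0.941 -0.911 , tip: 0.257 -0.385 0.268 , effort: -0.791 4.410
step 60 , theta: 0.820 -2.097 , w: 0.922 -0.887 , tip: 0.256 -0.387 0.263 , effort: -0.779 4.399
step 61 , theta: 0.834 -2.110 , w: 0.902 -0.863 , tip: 0.254 -0.389 0.258


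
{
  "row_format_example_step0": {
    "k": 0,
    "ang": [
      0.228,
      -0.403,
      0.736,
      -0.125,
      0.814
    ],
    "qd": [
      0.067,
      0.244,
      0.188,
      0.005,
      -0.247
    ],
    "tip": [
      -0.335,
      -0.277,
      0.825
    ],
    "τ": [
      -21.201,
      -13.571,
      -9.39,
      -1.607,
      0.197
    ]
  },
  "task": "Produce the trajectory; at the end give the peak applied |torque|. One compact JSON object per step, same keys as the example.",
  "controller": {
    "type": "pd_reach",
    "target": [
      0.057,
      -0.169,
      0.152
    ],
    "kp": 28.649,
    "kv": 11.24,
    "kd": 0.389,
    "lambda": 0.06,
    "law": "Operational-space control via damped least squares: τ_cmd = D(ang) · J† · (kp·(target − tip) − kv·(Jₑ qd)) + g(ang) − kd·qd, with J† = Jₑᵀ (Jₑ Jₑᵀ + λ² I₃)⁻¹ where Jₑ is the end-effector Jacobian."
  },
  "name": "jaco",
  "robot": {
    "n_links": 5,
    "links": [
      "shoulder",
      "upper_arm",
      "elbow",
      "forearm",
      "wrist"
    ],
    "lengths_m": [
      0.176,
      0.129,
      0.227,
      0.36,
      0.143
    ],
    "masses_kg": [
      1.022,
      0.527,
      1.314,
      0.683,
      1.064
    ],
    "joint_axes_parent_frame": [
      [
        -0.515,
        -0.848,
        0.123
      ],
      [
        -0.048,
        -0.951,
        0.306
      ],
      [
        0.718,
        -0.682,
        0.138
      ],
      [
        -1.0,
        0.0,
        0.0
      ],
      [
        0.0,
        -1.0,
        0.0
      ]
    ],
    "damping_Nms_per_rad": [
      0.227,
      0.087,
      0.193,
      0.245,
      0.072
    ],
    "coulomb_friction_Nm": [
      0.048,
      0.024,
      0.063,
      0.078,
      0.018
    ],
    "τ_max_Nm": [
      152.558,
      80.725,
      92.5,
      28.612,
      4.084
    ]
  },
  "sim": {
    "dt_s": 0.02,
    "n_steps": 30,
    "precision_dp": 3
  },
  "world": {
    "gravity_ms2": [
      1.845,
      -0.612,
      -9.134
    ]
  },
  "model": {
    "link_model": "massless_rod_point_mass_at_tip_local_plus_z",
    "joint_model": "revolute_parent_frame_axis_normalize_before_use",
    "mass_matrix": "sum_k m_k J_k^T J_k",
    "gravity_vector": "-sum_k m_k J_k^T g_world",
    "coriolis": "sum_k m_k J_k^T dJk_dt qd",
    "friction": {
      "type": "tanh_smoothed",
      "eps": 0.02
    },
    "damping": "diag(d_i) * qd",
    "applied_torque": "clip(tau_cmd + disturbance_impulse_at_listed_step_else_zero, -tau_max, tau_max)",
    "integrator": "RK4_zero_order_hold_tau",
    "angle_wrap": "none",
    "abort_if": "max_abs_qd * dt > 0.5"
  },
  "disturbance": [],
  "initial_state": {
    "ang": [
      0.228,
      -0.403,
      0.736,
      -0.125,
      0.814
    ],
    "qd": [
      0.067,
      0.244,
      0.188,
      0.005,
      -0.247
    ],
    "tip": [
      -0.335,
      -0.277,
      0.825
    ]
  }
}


{"k":1,"ang":[0.23,-0.409,0.743,-0.128,0.838],"qd":[0.128,-0.871,0.489,-0.336,2.571],"tip":[-0.337,-0.278,0.82],"\u03c4":[-16.529,-10.662,-9.022,-0.302,-1.012]}
{"k":2,"ang":[0.232,-0.433,0.755,-0.136,0.896],"qd":[0.106,-1.527,0.769,-0.463,3.224],"tip":[-0.335,-0.28,0.811],"\u03c4":[-11.848,-7.798,-8.144,0.638,-1.102]}
{"k":3,"ang":[0.233,-0.464,0.77,-0.147,0.964],"qd":[-0.044,-1.658,0.793,-0.606,3.471],"tip":[-0.33,-0.282,0.802],"\u03c4":[-7.783,-5.535,-7.266,1.422,-1.027]}
{"k":4,"ang":[0.23,-0.498,0.786,-0.16,1.033],"qd":[-0.166,-1.728,0.81,-0.72,3.487],"tip":[-0.321,-0.286,0.792],"\u03c4":[-4.408,-3.684,-6.468,2.016,-0.893]}
{"k":5,"ang":[0.226,-0.532,0.802,-0.176,1.103],"qd":[-0.284,-1.708,0.789,-0.822,3.459],"tip":[-0.311,-0.29,0.781],"\u03c4":[-1.649,-2.23,-5.781,2.477,-0.785]}
{"k":6,"ang":[0.219,-0.566,0.818,-0.193,1.172],"qd":[-0.375,-1.675,0.771,-0.91,3.394],"tip":[-0.3,-0.295,0.77],"\u03c4":[0.59,-1.078,-5.197,2.826,-0.7]}
{"k":7,"ang":[0.211,-0.598,0.833,-0.212,1.239],"qd":[-0.446,-1.63,0.75,-0.989,3.317],"tip":[-0.288,-0.3,0.759],"\u03c4":[2.402,-0.171,-4.706,3.094,-0.639]}
{"k":8,"ang":[0.201,-0.63,0.848,-0.233,1.304],"qd":[-0.499,-1.581,0.73,-1.063,3.234],"tip":[-0.276,-0.306,0.747],"\u03c4":[3.869,0.54,-4.294,3.301,-0.598]}
{"k":9,"ang":[0.191,-0.662,0.862,-0.254,1.368],"qd":[-0.536,-1.531,0.71,-1.132,3.149],"tip":[-0.264,-0.311,0.735],"\u03c4":[5.054,1.094,-3.951,3.463,-0.573]}
{"k":10,"ang":[0.18,-0.692,0.876,-0.278,1.43],"qd":[-0.562,-1.479,0.691,-1.197,3.063],"tip":[-0.251,-0.316,0.723],"\u03c4":[6.012,1.522,-3.666,3.589,-0.56]}
{"k":11,"ang":[0.169,-0.721,0.89,-0.302,1.491],"qd":[-0.577,-1.427,0.673,-1.258,2.976],"tip":[-0.239,-0.322,0.71],"\u03c4":[6.786,1.848,-3.43,3.69,-0.553]}
{"k":12,"ang":[0.157,-0.749,0.903,-0.328,1.549],"qd":[-0.585,-1.375,0.655,-1.315,2.89],"tip":[-0.227,-0.327,0.697],"\u03c4":[7.409,2.093,-3.235,3.771,-0.552]}
{"k":13,"ang":[0.145,-0.776,0.916,-0.355,1.606],"qd":[-0.588,-1.323,0.638,-1.37,2.804],"tip":[-0.216,-0.331,0.684],"\u03c4":[7.909,2.271,-3.074,3.835,-0.554]}
{"k":14,"ang":[0.134,-0.802,0.929,-0.383,1.661],"qd":[-0.585,-1.272,0.622,-1.42,2.719],"tip":[-0.206,-0.336,0.671],"\u03c4":[8.307,2.395,-2.943,3.887,-0.557]}
{"k":15,"ang":[0.122,-0.827,0.941,-0.412,1.715],"qd":[-0.579,-1.22,0.606,-1.468,2.634],"tip":[-0.195,-0.34,0.657],"\u03c4":[8.621,2.476,-2.837,3.929,-0.56]}
{"k":16,"ang":[0.111,-0.851,0.953,-0.441,1.767],"qd":[-0.57,-1.17,0.591,-1.512,2.55],"tip":[-0.186,-0.343,0.643],"\u03c4":[8.864,2.52,-2.752,3.962,-0.563]}
{"k":17,"ang":[0.099,-0.874,0.965,-0.472,1.817],"qd":[-0.559,-1.12,0.576,-1.553,2.467],"tip":[-0.177,-0.346,0.63],"\u03c4":[9.048,2.535,-2.685,3.987,-0.565]}
{"k":18,"ang":[0.088,-0.896,0.976,-0.504,1.865],"qd":[-0.547,-1.07,0.561,-1.592,2.385],"tip":[-0.169,-0.349,0.616],"\u03c4":[9.181,2.525,-2.633,4.006,-0.565]}
{"k":19,"ang":[0.078,-0.917,0.987,-0.536,1.912],"qd":[-0.533,-1.022,0.547,-1.627,2.304],"tip":[-0.161,-0.352,0.602],"\u03c4":[9.27,2.495,-2.596,4.02,-0.564]}
{"k":20,"ang":[0.067,-0.937,0.998,-0.569,1.957],"qd":[-0.517,-0.975,0.532,-1.659,2.223],"tip":[-0.154,-0.354,0.588],"\u03c4":[9.322,2.448,-2.57,4.027,-0.561]}
{"k":21,"ang":[0.057,-0.956,1.009,-0.602,2.001],"qd":[-0.501,-0.929,0.518,-1.689,2.144],"tip":[-0.147,-0.356,0.575],"\u03c4":[9.34,2.387,-2.555,4.03,-0.556]}
{"k":22,"ang":[0.047,-0.974,1.019,-0.636,2.043],"qd":[-0.485,-0.884,0.504,-1.716,2.065],"tip":[-0.141,-0.357,0.561],"\u03c4":[9.328,2.316,-2.548,4.028,-0.551]}
{"k":23,"ang":[0.038,-0.992,1.029,-0.671,2.083],"qd":[-0.468,-0.841,0.489,-1.741,1.987],"tip":[-0.136,-0.358,0.548],"\u03c4":[9.291,2.236,-2.55,4.021,-0.544]}
{"k":24,"ang":[0.028,-1.008,1.038,-0.706,2.122],"qd":[-0.451,-0.799,0.474,-1.763,1.91],"tip":[-0.13,-0.358,0.534],"\u03c4":[9.23,2.148,-2.559,4.011,-0.536]}
{"k":25,"ang":[0.02,-1.024,1.048,-0.741,2.16],"qd":[-0.434,-0.76,0.459,-1.783,1.833],"tip":[-0.126,-0.359,0.521],"\u03c4":[9.15,2.056,-2.573,3.996,-0.527]}
{"k":26,"ang":[0.011,-1.039,1.057,-0.777,2.196],"qd":[-0.418,-0.722,0.443,-1.801,1.757],"tip":[-0.121,-0.359,0.508],"\u03c4":[9.053,1.961,-2.592,3.978,-0.517]}
{"k":27,"ang":[0.003,-1.053,1.066,-0.813,2.23],"qd":[-0.403,-0.686,0.427,-1.817,1.682],"tip":[-0.118,-0.358,0.496],"\u03c4":[8.941,1.864,-2.615,3.956,-0.507]}
{"k":28,"ang":[-0.005,-1.067,1.074,-0.85,2.263],"qd":[-0.389,-0.652,0.411,-1.831,1.606],"tip":[-0.114,-0.357,0.483],"\u03c4":[8.818,1.767,-2.639,3.931,-0.497]}
{"k":29,"ang":[-0.013,-1.079,1.082,-0.887,2.294],"qd":[-0.376,-0.62,0.395,-1.842,1.532],"tip":[-0.111,-0.356,0.471],"\u03c4":[8.686,1.67,-2.665,3.903,-0.486]}
{"k":30,"ang":[-0.02,-1.092,1.09,-0.924,2.324],"qd":[-0.365,-0.59,0.378,-1.851,1.458],"tip":[-0.108,-0.355,0.459]}
{"summary": "max |\u03c4| (N\u00b7m): 21.201"}


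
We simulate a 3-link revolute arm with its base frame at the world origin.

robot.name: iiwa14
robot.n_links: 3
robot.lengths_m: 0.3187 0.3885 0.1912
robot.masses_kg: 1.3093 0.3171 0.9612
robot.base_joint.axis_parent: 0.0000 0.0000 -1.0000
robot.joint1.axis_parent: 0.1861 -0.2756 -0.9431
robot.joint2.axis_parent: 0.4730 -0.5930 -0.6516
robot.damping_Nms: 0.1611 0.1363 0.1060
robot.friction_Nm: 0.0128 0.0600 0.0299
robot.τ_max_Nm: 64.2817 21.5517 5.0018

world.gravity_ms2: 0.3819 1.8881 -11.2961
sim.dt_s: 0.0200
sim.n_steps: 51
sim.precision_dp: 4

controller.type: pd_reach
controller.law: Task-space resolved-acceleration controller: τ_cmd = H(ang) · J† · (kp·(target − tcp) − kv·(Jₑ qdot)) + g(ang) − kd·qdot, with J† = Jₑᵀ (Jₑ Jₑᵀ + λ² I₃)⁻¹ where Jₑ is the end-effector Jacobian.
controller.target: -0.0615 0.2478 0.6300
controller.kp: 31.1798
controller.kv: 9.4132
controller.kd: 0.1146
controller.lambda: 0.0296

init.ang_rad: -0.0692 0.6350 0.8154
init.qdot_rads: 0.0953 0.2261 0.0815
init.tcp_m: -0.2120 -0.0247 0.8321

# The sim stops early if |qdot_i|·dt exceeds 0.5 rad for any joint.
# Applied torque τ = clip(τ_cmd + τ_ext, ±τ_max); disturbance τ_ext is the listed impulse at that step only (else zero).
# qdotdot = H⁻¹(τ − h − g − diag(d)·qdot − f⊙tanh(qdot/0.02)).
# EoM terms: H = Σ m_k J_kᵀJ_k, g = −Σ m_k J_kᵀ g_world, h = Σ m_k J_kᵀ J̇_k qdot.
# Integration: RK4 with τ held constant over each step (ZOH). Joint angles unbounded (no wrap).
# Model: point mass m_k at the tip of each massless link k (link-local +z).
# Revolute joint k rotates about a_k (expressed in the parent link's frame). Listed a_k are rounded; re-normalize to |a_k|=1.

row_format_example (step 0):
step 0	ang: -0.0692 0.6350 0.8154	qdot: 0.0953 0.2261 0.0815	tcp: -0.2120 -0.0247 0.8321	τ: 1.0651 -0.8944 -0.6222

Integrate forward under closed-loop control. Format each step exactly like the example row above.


step 1	ang: -0.0586 0.6256 0.8318	qdot: 0.9358 -0.9913 1.3512	tcp: -0.2123 -0.0223 0.8311	τ: 0.7095 -0.7768 -0.8284
step 2	ang: -0.0350 0.6054 0.8573	qdot: 1.4155 -1.0307 1.2126	tcp: -0.2119 -0.0177 0.8299	τ: 0.4736 -0.8029 -0.8350
step 3	ang: -0.0036 0.5849 0.8811	qdot: 1.7141 -1.0193 1.1783	tcp: -0.2112 -0.0116 0.8288	τ: 0.3085 -0.8306 -0.8570
step 4	ang: 0.0324 0.5652 0.9046	qdot: 1.8886 -0.9582 1.1814	tcp: -0.2105 -0.0045 0.8277	τ: 0.1919 -0.8599 -0.8835
step 5	ang: 0.0711 0.5469 0.9284	qdot: 1.9782 -0.8687 1.2069	tcp: -0.2097 0.0033 0.8264	τ: 0.1084 -0.8886 -0.9122
step 6	ang: 0.1110 0.5306 0.9529	qdot: 2.0095 -0.7643 1.2443	tcp: -0.2090 0.0116 0.8250	τ: 0.0472 -0.9157 -0.9413
step 7	ang: 0.1512 0.5165 0.9781	qdot: 2.0005 -0.6532 1.2867	tcp: -0.2082 0.0202 0.8233	τ: 0.0011 -0.9409 -0.9700
step 8	ang: 0.1908 0.5046 1.0042	qdot: 1.9637 -0.5404 1.3296	tcp: -0.2074 0.0290 0.8213	τ: -0.0351 -0.9642 -0.9978
step 9	ang: 0.2295 0.4949 1.0311	qdot: 1.9079 -0.4290 1.3700	tcp: -0.2065 0.0380 0.8191	τ: -0.0649 -0.9859 -1.0246
step 10	ang: 0.2670 0.4875 1.0588	qdot: 1.8394 -0.3208 1.4063	tcp: -0.2055 0.0471 0.8167	τ: -0.0907 -1.0062 -1.0501
step 11	ang: 0.3030 0.4821 1.0872	qdot: 1.7625 -0.2167 1.4373	tcp: -0.2044 0.0562 0.8141	τ: -0.1140 -1.0252 -1.0744
step 12	ang: 0.3375 0.4788 1.1161	qdot: 1.6803 -0.1174 1.4626	tcp: -0.2031 0.0654 0.8112	τ: -0.1361 -1.0432 -1.0974
step 13	ang: 0.3702 0.4774 1.1455	qdot: 1.5957 -0.0266 1.4851	tcp: -0.2017 0.0746 0.8082	τ: -0.1575 -1.0595 -1.1193
step 14	ang: 0.4014 0.4774 1.1757	qdot: 1.5250 -0.0139 1.5677	tcp: -0.2000 0.0837 0.8050	τ: -0.1802 -1.0580 -1.1464
step 15	ang: 0.4311 0.4779 1.2069	qdot: 1.4511 0.0359 1.5886	tcp: -0.1981 0.0926 0.8016	τ: -0.2020 -1.0620 -1.1639
step 16	ang: 0.4594 0.4787 1.2392	qdot: 1.3880 0.0379 1.6379	tcp: -0.1957 0.1015 0.7981	τ: -0.2245 -1.0539 -1.1828
step 17	ang: 0.4865 0.4799 1.2719	qdot: 1.3190 0.0788 1.6353	tcp: -0.1931 0.1101 0.7944	τ: -0.2452 -1.0531 -1.1942
step 18	ang: 0.5121 0.4820 1.3045	qdot: 1.2465 0.1287 1.6198	tcp: -0.1902 0.1185 0.7908	τ: -0.2647 -1.0550 -1.2035
step 19	ang: 0.5363 0.4851 1.3366	qdot: 1.1728 0.1795 1.5995	tcp: -0.1870 0.1266 0.7871	τ: -0.2831 -1.0575 -1.2116
step 20	ang: 0.5590 0.4892 1.3684	qdot: 1.0996 0.2277 1.5761	tcp: -0.1836 0.1345 0.7834	τ: -0.3005 -1.0598 -1.2182
step 21	ang: 0.5803 0.4942 1.3996	qdot: 1.0280 0.2722 1.5497	tcp: -0.1800 0.1421 0.7797	τ: -0.3171 -1.0614 -1.2231
step 22	ang: 0.6001 0.5000 1.4303	qdot: 0.9587 0.3120 1.5204	tcp: -0.1762 0.1494 0.7760	τ: -0.3328 -1.0619 -1.2262
step 23	ang: 0.6186 0.5067 1.4604	qdot: 0.8922 0.3470 1.4882	tcp: -0.1723 0.1564 0.7724	τ: -0.3474 -1.0611 -1.2274
step 24	ang: 0.6358 0.5139 1.4898	qdot: 0.8287 0.3770 1.4535	tcp: -0.1682 0.1631 0.7688	τ: -0.3609 -1.0589 -1.2265
step 25	ang: 0.6517 0.5217 1.5186	qdot: 0.7684 0.4020 1.4166	tcp: -0.1640 0.1694 0.7653	τ: -0.3732 -1.0553 -1.2237
step 26	ang: 0.6665 0.5300 1.5465	qdot: 0.7113 0.4223 1.3778	tcp: -0.1598 0.1754 0.7618	τ: -0.3842 -1.0502 -1.2190
step 27	ang: 0.6802 0.5386 1.5737	qdot: 0.6573 0.4379 1.3374	tcp: -0.1555 0.1810 0.7585	τ: -0.3938 -1.0438 -1.2125
step 28	ang: 0.6928 0.5475 1.6001	qdot: 0.6063 0.4494 1.2958	tcp: -0.1511 0.1863 0.7552	τ: -0.4020 -1.0361 -1.2043
step 29	ang: 0.7044 0.5566 1.6256	qdot: 0.5581 0.4569 1.2535	tcp: -0.1468 0.1912 0.7520	τ: -0.4088 -1.0273 -1.1946
step 30	ang: 0.7151 0.5658 1.6503	qdot: 0.5127 0.4609 1.2107	tcp: -0.1424 0.1958 0.7490	τ: -0.4143 -1.0175 -1.1835
step 31	ang: 0.7249 0.5750 1.6741	qdot: 0.4698 0.4618 1.1678	tcp: -0.1381 0.2001 0.7461	τ: -0.4183 -1.0067 -1.1713
step 32	ang: 0.7338 0.5843 1.6970	qdot: 0.4294 0.4600 1.1250	tcp: -0.1339 0.2041 0.7432	τ: -0.4211 -0.9952 -1.1579
step 33	ang: 0.7420 0.5934 1.7192	qdot: 0.3911 0.4559 1.0826	tcp: -0.1297 0.2077 0.7405	τ: -0.4226 -0.9831 -1.1437
step 34	ang: 0.7495 0.6025 1.7404	qdot: 0.3550 0.4497 1.0408	tcp: -0.1257 0.2111 0.7380	τ: -0.4230 -0.9704 -1.1287
step 35	ang: 0.7562 0.6114 1.7609	qdot: 0.3209 0.4420 0.9998	tcp: -0.1217 0.2142 0.7355	τ: -0.4224 -0.9574 -1.1132
step 36	ang: 0.7622 0.6202 1.7805	qdot: 0.2886 0.4330 0.9597	tcp: -0.1179 0.2170 0.7332	τ: -0.4208 -0.9441 -1.0972
step 37	ang: 0.7677 0.6288 1.7994	qdot: 0.2581 0.4231 0.9208	tcp: -0.1142 0.2195 0.7310	τ: -0.4183 -0.9307 -1.0809
step 38	ang: 0.7725 0.6372 1.8175	qdot: 0.2292 0.4123 0.8830	tcp: -0.1106 0.2219 0.7289	τ: -0.4152 -0.9172 -1.0643
step 39	ang: 0.7768 0.6453 1.8348	qdot: 0.2019 0.4011 0.8465	tcp: -0.1072 0.2240 0.7269	τ: -0.4114 -0.9037 -1.0477
step 40	ang: 0.7805 0.6532 1.8514	qdot: 0.1760 0.3896 0.8113	tcp: -0.1040 0.2259 0.7250	τ: -0.4071 -0.8903 -1.0310
step 41	ang: 0.7838 0.6609 1.8674	qdot: 0.1516 0.3780 0.7774	tcp: -0.1008 0.2277 0.7232	τ: -0.4024 -0.8770 -1.0143
step 42	ang: 0.7866 0.6684 1.8827	qdot: 0.1286 0.3663 0.7448	tcp: -0.0979 0.2292 0.7214	τ: -0.3974 -0.8640 -0.9978
step 43	ang: 0.7889 0.6756 1.8973	qdot: 0.1069 0.3548 0.7136	tcp: -0.0951 0.2307 0.7198	τ: -0.3922 -0.8512 -0.9815
step 44	ang: 0.7908 0.6826 1.9113	qdot: 0.0864 0.3435 0.6838	tcp: -0.0924 0.2319 0.7183	τ: -0.3867 -0.8387 -0.9654
step 45	ang: 0.7923 0.6894 1.9247	qdot: 0.0672 0.3326 0.6552	tcp: -0.0899 0.2331 0.7168	τ: -0.3812 -0.8265 -0.9496
step 46	ang: 0.7934 0.6960 1.9376	qdot: 0.0493 0.3219 0.6278	tcp: -0.0875 0.2341 0.7155	τ: -0.3757 -0.8146 -0.9341
step 47	ang: 0.7942 0.7023 1.9500	qdot: 0.0328 0.3114 0.6014	tcp: -0.0853 0.2351 0.7142	τ: -0.3703 -0.8030 -0.9190
step 48	ang: 0.7947 0.7084 1.9618	qdot: 0.0189 0.3003 0.5751	tcp: -0.0832 0.2359 0.7129	τ: -0.3654 -0.7918 -0.9041
step 49	ang: 0.7949 0.7144 1.9731	qdot: 0.0088 0.2879 0.5478	tcp: -0.0813 0.2366 0.7118	τ: -0.3614 -0.7808 -0.8895
step 50	ang: 0.7950 0.7200 1.9838	qdot: 0.0014 0.2750 0.5208	tcp: -0.0794 0.2373 0.7107	τ: -0.3583 -0.7703 -0.8754
step 51	ang: 0.7949 0.7254 1.9940	qdot: -0.0052 0.2628 0.4955	tcp: -0.0777 0.2379 0.7096


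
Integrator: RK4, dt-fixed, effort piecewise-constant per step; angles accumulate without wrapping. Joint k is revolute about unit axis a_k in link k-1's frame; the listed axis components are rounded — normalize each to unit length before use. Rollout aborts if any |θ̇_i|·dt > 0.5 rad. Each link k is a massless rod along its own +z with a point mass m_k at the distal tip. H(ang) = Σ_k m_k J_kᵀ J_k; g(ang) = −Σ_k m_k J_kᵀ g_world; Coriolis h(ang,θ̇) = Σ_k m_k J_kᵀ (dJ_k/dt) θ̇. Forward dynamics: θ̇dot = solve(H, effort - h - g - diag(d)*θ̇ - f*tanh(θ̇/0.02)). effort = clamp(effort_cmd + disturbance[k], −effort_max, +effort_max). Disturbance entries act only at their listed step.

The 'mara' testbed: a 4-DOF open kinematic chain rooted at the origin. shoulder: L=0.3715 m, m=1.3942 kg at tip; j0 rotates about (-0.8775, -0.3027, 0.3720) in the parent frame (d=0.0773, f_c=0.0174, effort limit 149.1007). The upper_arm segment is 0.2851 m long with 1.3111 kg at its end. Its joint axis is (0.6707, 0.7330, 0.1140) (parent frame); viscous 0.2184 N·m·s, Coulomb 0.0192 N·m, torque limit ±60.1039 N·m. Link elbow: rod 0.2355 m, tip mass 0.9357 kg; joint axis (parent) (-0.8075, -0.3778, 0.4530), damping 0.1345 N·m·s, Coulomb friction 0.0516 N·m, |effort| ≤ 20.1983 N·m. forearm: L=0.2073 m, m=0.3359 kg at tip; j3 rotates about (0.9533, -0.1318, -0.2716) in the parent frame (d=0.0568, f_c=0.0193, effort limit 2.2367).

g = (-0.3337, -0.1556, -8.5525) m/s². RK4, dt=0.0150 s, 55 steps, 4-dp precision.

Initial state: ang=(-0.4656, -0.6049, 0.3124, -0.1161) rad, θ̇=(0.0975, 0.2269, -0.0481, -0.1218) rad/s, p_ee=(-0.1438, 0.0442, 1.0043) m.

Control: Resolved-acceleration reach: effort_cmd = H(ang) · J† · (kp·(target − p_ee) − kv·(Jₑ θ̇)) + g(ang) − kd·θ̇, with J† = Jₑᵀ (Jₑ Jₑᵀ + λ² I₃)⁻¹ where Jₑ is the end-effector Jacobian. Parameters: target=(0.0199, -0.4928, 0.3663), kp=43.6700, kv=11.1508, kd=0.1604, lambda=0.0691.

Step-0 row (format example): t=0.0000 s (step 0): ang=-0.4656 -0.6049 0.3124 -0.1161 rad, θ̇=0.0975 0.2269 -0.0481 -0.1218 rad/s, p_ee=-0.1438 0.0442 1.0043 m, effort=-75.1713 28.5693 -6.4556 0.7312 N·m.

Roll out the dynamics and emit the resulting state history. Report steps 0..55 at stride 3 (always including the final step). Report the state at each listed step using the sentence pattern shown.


t=0.0450 s (step 3): ang=-0.5668 -0.6705 0.3681 -0.1226 rad, θ̇=-4.1634 -2.7376 2.2528 -0.0173 rad/s, p_ee=-0.1337 0.0207 0.9843 m, effort=-34.6687 14.2695 -3.2888 0.3680 N·m.
t=0.0900 s (step 6): ang=-0.7988 -0.8116 0.4969 -0.1083 rad, θ̇=-5.8140 -3.1903 3.3893 0.6322 rad/s, p_ee=-0.1030 -0.0345 0.9330 m, effort=-3.9121 2.5494 -0.7623 0.1301 N·m.
t=0.1350 s (step 9): ang=-1.0636 -0.9337 0.6647 -0.0817 rad, θ̇=-5.7840 -2.1040 3.9615 0.3020 rad/s, p_ee=-0.0567 -0.1040 0.8643 m, effort=11.9417 -1.8583 -0.4180 0.2492 N·m.
t=0.1800 s (step 12): ang=-1.3067 -0.9940 0.8414 -0.0958 rad, θ̇=-4.9572 -0.5948 3.7426 -0.9886 rad/s, p_ee=-0.0111 -0.1766 0.7875 m, effort=19.6330 -3.2921 -0.7924 0.4854 N·m.
t=0.2250 s (step 15): ang=-1.5068 -0.9940 0.9891 -0.1648 rad, θ̇=-3.9456 0.4851 2.7566 -1.9105 rad/s, p_ee=0.0201 -0.2486 0.7120 m, effort=23.7716 -5.9522 -0.3971 0.5290 N·m.
t=0.2700 s (step 18): ang=-1.6638 -0.9606 1.0884 -0.2514 rad, θ̇=-3.0632 0.9172 1.6991 -1.8131 rad/s, p_ee=0.0344 -0.3173 0.6456 m, effort=25.2781 -8.5132 0.3646 0.3679 N·m.
t=0.3150 s (step 21): ang=-1.7858 -0.9183 1.1467 -0.3218 rad, θ̇=-2.3847 0.9185 0.9523 -1.2983 rad/s, p_ee=0.0373 -0.3789 0.5905 m, effort=25.0531 -9.8407 0.9361 0.1887 N·m.
t=0.3600 s (step 24): ang=-1.8813 -0.8811 1.1788 -0.3692 rad, θ̇=-1.8853 0.7228 0.5245 -0.8323 rad/s, p_ee=0.0346 -0.4301 0.5451 m, effort=24.0056 -10.1247 1.2017 0.0810 N·m.
t=0.4050 s (step 27): ang=-1.9575 -0.8542 1.1971 -0.3992 rad, θ̇=-1.5155 0.4764 0.3188 -0.5232 rad/s, p_ee=0.0301 -0.4697 0.5075 m, effort=22.6472 -9.8060 1.2314 0.0448 N·m.
t=0.4500 s (step 30): ang=-2.0191 -0.8380 1.2094 -0.4182 rad, θ̇=-1.2329 0.2510 0.2406 -0.3393 rad/s, p_ee=0.0256 -0.4979 0.4764 m, effort=21.2298 -9.2088 1.1224 0.0540 N·m.
t=0.4950 s (step 33): ang=-2.0694 -0.8309 1.2197 -0.4308 rad, θ̇=-1.0088 0.0724 0.2225 -0.2318 rad/s, p_ee=0.0219 -0.5165 0.4510 m, effort=19.8840 -8.5269 0.9512 0.0849 N·m.
t=0.5400 s (step 36): ang=-2.1105 -0.8306 1.2298 -0.4397 rad, θ̇=-0.8221 -0.0478 0.2322 -0.1686 rad/s, p_ee=0.0191 -0.5274 0.4306 m, effort=18.6789 -7.8726 0.7646 0.1228 N·m.
t=0.5850 s (step 39): ang=-2.1439 -0.8345 1.2405 -0.4463 rad, θ̇=-0.6643 -0.1221 0.2411 -0.1298 rad/s, p_ee=0.0173 -0.5325 0.4145 m, effort=17.6370 -7.2923 0.5920 0.1590 N·m.
t=0.6300 s (step 42): ang=-2.1707 -0.8411 1.2513 -0.4515 rad, θ̇=-0.5331 -0.1678 0.2365 -0.1005 rad/s, p_ee=0.0162 -0.5337 0.4019 m, effort=16.7534 -6.7947 0.4464 0.1893 N·m.
t=0.6750 s (step 45): ang=-2.1922 -0.8493 1.2616 -0.4554 rad, θ̇=-0.4236 -0.1903 0.2219 -0.0769 rad/s, p_ee=0.0158 -0.5324 0.3923 m, effort=16.0182 -6.3818 0.3289 0.2131 N·m.
t=0.7200 s (step 48): ang=-2.2092 -0.8580 1.2711 -0.4584 rad, θ̇=-0.3329 -0.1957 0.2006 -0.0575 rad/s, p_ee=0.0159 -0.5296 0.3851 m, effort=15.4163 -6.0474 0.2372 0.2309 N·m.
t=0.7650 s (step 51): ang=-2.2224 -0.8667 1.2796 -0.4607 rad, θ̇=-0.2583 -0.1892 0.1759 -0.0421 rad/s, p_ee=0.0163 -0.5260 0.3797 m, effort=14.9311 -5.7819 0.1675 0.2438 N·m.
t=0.8100 s (step 54): ang=-2.2326 -0.8749 1.2869 -0.4623 rad, θ̇=-0.1976 -0.1752 0.1498 -0.0314 rad/s, p_ee=0.0169 -0.5221 0.3757 m, effort=14.5464 -5.5748 0.1156 0.2532 N·m.
t=0.8250 s (step 55): ang=-2.2355 -0.8775 1.2891 -0.4628 rad, θ̇=-0.1801 -0.1694 0.1412 -0.0289 rad/s, p_ee=0.0171 -0.5208 0.3746 m.


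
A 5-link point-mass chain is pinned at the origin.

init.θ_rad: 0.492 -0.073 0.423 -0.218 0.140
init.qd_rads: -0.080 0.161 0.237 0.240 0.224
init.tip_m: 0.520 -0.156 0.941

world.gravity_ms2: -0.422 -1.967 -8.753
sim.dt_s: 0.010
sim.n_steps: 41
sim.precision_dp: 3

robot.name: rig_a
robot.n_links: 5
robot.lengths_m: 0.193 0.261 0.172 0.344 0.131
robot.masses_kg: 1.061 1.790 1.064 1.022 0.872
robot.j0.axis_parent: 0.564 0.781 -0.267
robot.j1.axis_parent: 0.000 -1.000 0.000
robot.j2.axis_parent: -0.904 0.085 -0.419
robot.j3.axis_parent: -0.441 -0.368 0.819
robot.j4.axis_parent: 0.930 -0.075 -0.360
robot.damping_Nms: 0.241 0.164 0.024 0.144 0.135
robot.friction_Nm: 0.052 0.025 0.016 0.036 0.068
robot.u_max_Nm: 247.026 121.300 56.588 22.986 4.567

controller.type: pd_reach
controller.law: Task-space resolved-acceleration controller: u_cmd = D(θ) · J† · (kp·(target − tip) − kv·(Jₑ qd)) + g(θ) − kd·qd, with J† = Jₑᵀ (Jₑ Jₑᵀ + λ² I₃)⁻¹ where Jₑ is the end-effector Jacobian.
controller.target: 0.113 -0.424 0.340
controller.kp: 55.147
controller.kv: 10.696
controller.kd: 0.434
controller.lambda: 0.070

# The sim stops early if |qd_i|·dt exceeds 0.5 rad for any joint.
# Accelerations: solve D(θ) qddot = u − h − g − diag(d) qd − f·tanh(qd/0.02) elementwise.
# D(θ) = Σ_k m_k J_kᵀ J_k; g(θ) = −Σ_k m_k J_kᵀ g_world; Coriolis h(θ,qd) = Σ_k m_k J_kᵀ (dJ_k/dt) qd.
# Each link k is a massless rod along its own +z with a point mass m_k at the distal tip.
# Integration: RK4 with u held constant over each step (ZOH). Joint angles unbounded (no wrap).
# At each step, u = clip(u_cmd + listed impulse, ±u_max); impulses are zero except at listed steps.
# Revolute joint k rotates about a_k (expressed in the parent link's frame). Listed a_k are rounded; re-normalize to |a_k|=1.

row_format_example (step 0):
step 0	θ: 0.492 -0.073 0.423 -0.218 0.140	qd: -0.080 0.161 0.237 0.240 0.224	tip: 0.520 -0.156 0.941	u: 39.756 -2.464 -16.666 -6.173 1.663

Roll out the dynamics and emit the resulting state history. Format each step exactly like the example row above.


step 1	θ: 0.496 -0.066 0.431 -0.217 0.144	qd: 0.902 1.264 1.267 -0.075 0.601	tip: 0.518 -0.155 0.942	u: 37.155 -2.632 -15.573 -5.342 1.332
step 2	θ: 0.509 -0.049 0.446 -0.216 0.150	qd: 1.746 2.124 1.780 0.369 0.644	tip: 0.516 -0.155 0.942	u: 36.267 -2.937 -14.735 -5.021 1.180
step 3	θ: 0.531 -0.023 0.466 -0.210 0.157	qd: 2.565 2.955 2.188 0.948 0.579	tip: 0.514 -0.157 0.942	u: 35.764 -3.005 -14.115 -4.815 1.092
step 4	θ: 0.561 0.010 0.490 -0.197 0.162	qd: 3.388 3.798 2.530 1.616 0.465	tip: 0.512 -0.160 0.940	u: 34.744 -2.637 -13.576 -4.651 1.036
step 5	θ: 0.599 0.053 0.516 -0.177 0.166	qd: 4.213 4.657 2.795 2.353 0.306	tip: 0.510 -0.164 0.938	u: 32.382 -1.675 -12.974 -4.466 1.003
step 6	θ: 0.645 0.103 0.545 -0.150 0.168	qd: 5.018 5.508 2.950 3.129 0.108	tip: 0.508 -0.169 0.935	u: 28.163 -0.079 -12.188 -4.208 0.984
step 7	θ: 0.699 0.163 0.575 -0.115 0.168	qd: 5.771 6.308 2.966 3.898 -0.054	tip: 0.505 -0.176 0.930	u: 22.083 2.002 -11.132 -3.825 0.938
step 8	θ: 0.760 0.229 0.604 -0.073 0.167	qd: 6.438 7.012 2.828 4.594 -0.141	tip: 0.502 -0.183 0.923	u: 14.653 4.323 -9.814 -3.296 0.841
step 9	θ: 0.827 0.302 0.631 -0.024 0.165	qd: 6.995 7.585 2.525 5.135 -0.338	tip: 0.498 -0.192 0.915	u: 6.682 6.763 -8.456 -2.658 0.788
step 10	θ: 0.899 0.380 0.654 0.029 0.160	qd: 7.439 8.009 2.087 5.501 -0.521	tip: 0.494 -0.202 0.905	u: -1.067 9.074 -7.119 -1.937 0.721
step 11	θ: 0.975 0.462 0.672 0.085 0.154	qd: 7.780 8.283 1.549 5.687 -0.666	tip: 0.490 -0.214 0.894	u: -8.052 11.151 -5.882 -1.173 0.634
step 12	θ: 1.054 0.545 0.685 0.142 0.147	qd: 8.034 8.418 0.945 5.710 -0.770	tip: 0.485 -0.226 0.882	u: -13.993 12.967 -4.790 -0.405 0.532
step 13	θ: 1.135 0.629 0.691 0.199 0.139	qd: 8.217 8.431 0.308 5.599 -0.835	tip: 0.480 -0.239 0.869	u: -18.812 14.544 -3.861 0.337 0.420
step 14	θ: 1.218 0.713 0.691 0.254 0.131	qd: 8.343 8.341 -0.336 5.383 -0.861	tip: 0.474 -0.252 0.855	u: -22.565 15.924 -3.088 1.034 0.301
step 15	θ: 1.302 0.796 0.684 0.306 0.122	qd: 8.423 8.162 -0.969 5.101 -0.857	tip: 0.468 -0.267 0.841	u: -25.362 17.144 -2.457 1.669 0.182
step 16	θ: 1.387 0.876 0.672 0.356 0.114	qd: 8.463 7.911 -1.574 4.783 -0.827	tip: 0.461 -0.281 0.826	u: -27.346 18.237 -1.946 2.234 0.066
step 17	θ: 1.471 0.954 0.653 0.402 0.106	qd: 8.466 7.599 -2.138 4.455 -0.775	tip: 0.455 -0.296 0.811	u: -28.665 19.230 -1.537 2.726 -0.047
step 18	θ: 1.556 1.028 0.629 0.445 0.098	qd: 8.437 7.241 -2.651 4.137 -0.707	tip: 0.448 -0.311 0.797	u: -29.459 20.141 -1.216 3.145 -0.153
step 19	θ: 1.640 1.098 0.600 0.485 0.091	qd: 8.375 6.849 -3.105 3.846 -0.630	tip: 0.441 -0.325 0.782	u: -29.856 20.985 -0.972 3.493 -0.252
step 20	θ: 1.723 1.165 0.567 0.522 0.086	qd: 8.284 6.434 -3.495 3.591 -0.547	tip: 0.433 -0.340 0.768	u: -29.963 21.770 -0.797 3.775 -0.342
step 21	θ: 1.805 1.227 0.530 0.557 0.080	qd: 8.165 6.009 -3.819 3.379 -0.467	tip: 0.426 -0.354 0.753	u: -29.870 22.504 -0.682 3.997 -0.422
step 22	θ: 1.886 1.285 0.491 0.590 0.076	qd: 8.021 5.581 -4.076 3.210 -0.393	tip: 0.418 -0.367 0.739	u: -29.648 23.191 -0.622 4.166 -0.492
step 23	θ: 1.966 1.339 0.449 0.621 0.072	qd: 7.857 5.161 -4.270 3.082 -0.328	tip: 0.411 -0.381 0.725	u: -29.346 23.835 -0.610 4.291 -0.552
step 24	θ: 2.044 1.389 0.406 0.652 0.069	qd: 7.674 4.753 -4.404 2.989 -0.276	tip: 0.403 -0.393 0.711	u: -29.001 24.435 -0.639 4.380 -0.601
step 25	θ: 2.119 1.434 0.361 0.681 0.067	qd: 7.476 4.363 -4.485 2.925 -0.236	tip: 0.395 -0.405 0.698	u: -28.633 24.990 -0.701 4.441 -0.642
step 26	θ: 2.193 1.476 0.316 0.710 0.064	qd: 7.268 3.995 -4.517 2.884 -0.209	tip: 0.387 -0.417 0.684	u: -28.256 25.501 -0.790 4.480 -0.675
step 27	θ: 2.265 1.514 0.271 0.739 0.062	qd: 7.051 3.649 -4.509 2.859 -0.193	tip: 0.379 -0.428 0.671	u: -27.874 25.963 -0.896 4.504 -0.702
step 28	θ: 2.334 1.549 0.226 0.767 0.060	qd: 6.830 3.328 -4.466 2.844 -0.187	tip: 0.371 -0.438 0.658	u: -27.488 26.375 -1.016 4.515 -0.723
step 29	θ: 2.402 1.581 0.182 0.795 0.058	qd: 6.606 3.030 -4.395 2.836 -0.190	tip: 0.363 -0.448 0.645	u: -27.097 26.735 -1.143 4.519 -0.740
step 30	θ: 2.467 1.610 0.138 0.824 0.056	qd: 6.381 2.756 -4.301 2.831 -0.199	tip: 0.355 -0.457 0.633	u: -26.700 27.042 -1.272 4.516 -0.754
step 31	θ: 2.529 1.636 0.096 0.852 0.054	qd: 6.159 2.504 -4.190 2.825 -0.213	tip: 0.348 -0.466 0.620	u: -26.295 27.296 -1.401 4.509 -0.765
step 32	θ: 2.590 1.660 0.054 0.880 0.052	qd: 5.939 2.274 -4.065 2.817 -0.230	tip: 0.340 -0.474 0.608	u: -25.879 27.496 -1.527 4.497 -0.774
step 33	θ: 2.648 1.682 0.014 0.908 0.050	qd: 5.723 2.063 -3.932 2.806 -0.250	tip: 0.333 -0.481 0.597	u: -25.454 27.645 -1.648 4.483 -0.782
step 34	θ: 2.704 1.702 -0.024 0.936 0.047	qd: 5.512 1.871 -3.793 2.792 -0.270	tip: 0.325 -0.488 0.585	u: -25.018 27.743 -1.764 4.465 -0.788
step 35	θ: 2.758 1.719 -0.061 0.964 0.044	qd: 5.307 1.696 -3.650 2.773 -0.291	tip: 0.318 -0.495 0.574	u: -24.573 27.793 -1.874 4.444 -0.793
step 36	θ: 2.811 1.736 -0.097 0.992 0.041	qd: 5.108 1.537 -3.507 2.750 -0.312	tip: 0.311 -0.501 0.563	u: -24.118 27.797 -1.978 4.420 -0.797
step 37	θ: 2.861 1.750 -0.132 1.019 0.038	qd: 4.915 1.393 -3.364 2.723 -0.332	tip: 0.303 -0.506 0.552	u: -23.655 27.758 -2.076 4.393 -0.800
step 38	θ: 2.909 1.764 -0.165 1.046 0.034	qd: 4.730 1.262 -3.223 2.693 -0.351	tip: 0.296 -0.511 0.542	u: -23.185 27.678 -2.168 4.362 -0.801
step 39	θ: 2.955 1.776 -0.196 1.073 0.031	qd: 4.551 1.144 -3.085 2.658 -0.369	tip: 0.289 -0.516 0.532	u: -22.710 27.562 -2.255 4.328 -0.802
step 40	θ: 3.000 1.787 -0.226 1.099 0.027	qd: 4.380 1.037 -2.952 2.621 -0.385	tip: 0.283 -0.520 0.523	u: -22.232 27.410 -2.336 4.291 -0.802
step 41	θ: 3.043 1.796 -0.255 1.125 0.023	qd: 4.215 0.941 -2.823 2.581 -0.400	tip: 0.276 -0.524 0.513
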